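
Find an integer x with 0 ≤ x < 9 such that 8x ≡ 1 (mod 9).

8

gcd(9, 8) = 1  (9 = 1*8 + 1, 8 = 8*1).
Back-substituting, 8*(-1) + 9*(1) = 1.
So 8*-1 ≡ 1 (mod 9), and -1 mod 9 = 8.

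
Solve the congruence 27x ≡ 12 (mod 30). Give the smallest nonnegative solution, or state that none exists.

6

gcd(30, 27) = 3  (30 = 1×27 + 3, 27 = 9×3).
3 divides 12, so solutions exist.
Back-substituting, 27×(-1) + 30×(1) = 3.
So 27×(-1) ≡ 3 (mod 30); multiply by 4: x ≡ -4 (mod 10).
Smallest nonnegative: x = -4 mod 10 = 6.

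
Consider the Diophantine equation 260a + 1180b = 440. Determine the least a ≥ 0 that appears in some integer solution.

gcd(1180, 260) = 20.
20 divides 440, so solutions exist.
By Bézout, 260*(-9) + 1180*(2) = 20.
Scale by 440/20 = 22: (a₀, b₀) = (-198, 44).
General solution: a = -198 + 59t, b = 44 - 13t for integer t.
a ≥ 0: smallest is -198 mod 59 = 38 (at t = 4), with b = -8.

38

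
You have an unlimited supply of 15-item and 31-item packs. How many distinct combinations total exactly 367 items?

Need nonnegative integers with 15j + 31k = 367.
gcd(15, 31) = 1, and 15·(-2) + 31·(1) = 1.
So (j₀, k₀) = (-734, 367); general j = -734 + 31t, k = 367 - 15t.
j ≥ 0 ⇒ t ≥ 24; k ≥ 0 ⇒ t ≤ 24. That's 1 value of t.

1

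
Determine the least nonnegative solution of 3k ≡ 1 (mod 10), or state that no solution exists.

gcd(10, 3) = 1.
1 divides 1, so solutions exist.
By Bézout, 3*(-3) + 10*(1) = 1.
So 3*(-3) ≡ 1 (mod 10); multiply by 1: k ≡ -3 (mod 10).
Smallest nonnegative: k = -3 mod 10 = 7.

7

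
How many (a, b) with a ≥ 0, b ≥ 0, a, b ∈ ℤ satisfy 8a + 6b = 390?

gcd(8, 6):
  8 = 1×6 + 2
  6 = 3×2
so gcd(8, 6) = 2.
Back-substitute for Bézout coefficients:
  2 = 8 - 1×6
  ... = 8×(1) + 6×(-1)
Scale by 195: one solution is (195, -195). Reduce a mod 3: (0, 65).
General: a = 0 + 3t, b = 65 - 4t.
a ≥ 0 ⇒ t ≥ 0; b ≥ 0 ⇒ t ≤ 16. So t ∈ [0, 16]: 17 solutions.

17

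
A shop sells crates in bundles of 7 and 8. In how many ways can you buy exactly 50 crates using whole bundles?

1

Need nonnegative integers with 7j + 8k = 50.
gcd(7, 8) = 1, and 7·(-1) + 8·(1) = 1.
So (j₀, k₀) = (-50, 50); general j = -50 + 8t, k = 50 - 7t.
j ≥ 0 ⇒ t ≥ 7; k ≥ 0 ⇒ t ≤ 7. That's 1 value of t.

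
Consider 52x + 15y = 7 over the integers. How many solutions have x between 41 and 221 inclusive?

gcd(52, 15) = 1.
By Bézout, 52×(-2) + 15×(7) = 1.
Particular solution: (1, -3).
General solution: x = 1 + 15t, y = -3 - 52t for integer t.
41 ≤ 1 + 15t ≤ 221 gives t ∈ [3, 14], which is 12 values.

12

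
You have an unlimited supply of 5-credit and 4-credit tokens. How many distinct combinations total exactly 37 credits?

Need nonnegative integers with 5j + 4k = 37.
gcd(5, 4) = 1, and 5·(1) + 4·(-1) = 1.
So (j₀, k₀) = (37, -37); general j = 37 + 4t, k = -37 - 5t.
j ≥ 0 ⇒ t ≥ -9; k ≥ 0 ⇒ t ≤ -8. That's 2 values of t.

2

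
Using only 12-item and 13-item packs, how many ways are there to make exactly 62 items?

1

Need nonnegative integers with 12j + 13k = 62.
gcd(12, 13) = 1, and 12·(-1) + 13·(1) = 1.
So (j₀, k₀) = (-62, 62); general j = -62 + 13t, k = 62 - 12t.
j ≥ 0 ⇒ t ≥ 5; k ≥ 0 ⇒ t ≤ 5. That's 1 value of t.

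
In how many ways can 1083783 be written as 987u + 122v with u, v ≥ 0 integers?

gcd(987, 122) = 1  (987 = 8·122 + 11, 122 = 11·11 + 1, 11 = 11·1).
Back-substituting, 987·(-11) + 122·(89) = 1.
Scale by 1083783: one solution is (-11921613, 96456687). Reduce u mod 122: (105, 8034).
General: u = 105 + 122t, v = 8034 - 987t.
u ≥ 0 ⇒ t ≥ 0; v ≥ 0 ⇒ t ≤ 8. So t ∈ [0, 8]: 9 solutions.

9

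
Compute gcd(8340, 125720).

20

gcd(125720, 8340):
  125720 = 15·8340 + 620
  8340 = 13·620 + 280
  620 = 2·280 + 60
  280 = 4·60 + 40
  60 = 1·40 + 20
  40 = 2·20
so gcd(125720, 8340) = 20.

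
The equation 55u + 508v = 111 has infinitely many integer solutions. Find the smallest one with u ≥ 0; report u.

353

gcd(508, 55) = 1.
1 divides 111, so solutions exist.
By Bézout, 55·(-157) + 508·(17) = 1.
Scale by 111/1 = 111: (u₀, v₀) = (-17427, 1887).
General solution: u = -17427 + 508t, v = 1887 - 55t for integer t.
u ≥ 0: smallest is -17427 mod 508 = 353 (at t = 35), with v = -38.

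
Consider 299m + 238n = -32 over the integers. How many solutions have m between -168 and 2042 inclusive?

9

gcd(299, 238) = 1.
By Bézout, 299*(-39) + 238*(49) = 1.
Particular solution: (58, -73).
General solution: m = 58 + 238t, n = -73 - 299t for integer t.
-168 ≤ 58 + 238t ≤ 2042 gives t ∈ [0, 8], which is 9 values.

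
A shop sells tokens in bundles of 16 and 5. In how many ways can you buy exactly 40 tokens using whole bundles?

Need nonnegative integers with 16j + 5k = 40.
gcd(16, 5) = 1, and 16·(1) + 5·(-3) = 1.
So (j₀, k₀) = (40, -120); general j = 40 + 5t, k = -120 - 16t.
j ≥ 0 ⇒ t ≥ -8; k ≥ 0 ⇒ t ≤ -8. That's 1 value of t.

1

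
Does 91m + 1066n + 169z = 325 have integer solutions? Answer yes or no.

yes

gcd(1066, 91) = 13  (1066 = 11·91 + 65, 91 = 1·65 + 26, 65 = 2·26 + 13, 26 = 2·13).
gcd(13, 169) = 13.
13 divides 325, so integer solutions exist.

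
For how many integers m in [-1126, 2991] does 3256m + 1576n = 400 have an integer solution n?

gcd(3256, 1576) = 8  (3256 = 2*1576 + 104, 1576 = 15*104 + 16, 104 = 6*16 + 8, 16 = 2*8).
Back-substituting, 3256*(91) + 1576*(-188) = 8.
Scale by 50: particular solution (4550, -9400); reduce m mod 197: (19, -39).
General solution: m = 19 + 197t, n = -39 - 407t for integer t.
-1126 ≤ 19 + 197t ≤ 2991 gives t ∈ [-5, 15], which is 21 values.

21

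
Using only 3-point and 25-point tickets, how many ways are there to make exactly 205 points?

3

Need nonnegative integers with 3j + 25k = 205.
gcd(3, 25) = 1, and 3·(-8) + 25·(1) = 1.
So (j₀, k₀) = (-1640, 205); general j = -1640 + 25t, k = 205 - 3t.
j ≥ 0 ⇒ t ≥ 66; k ≥ 0 ⇒ t ≤ 68. That's 3 values of t.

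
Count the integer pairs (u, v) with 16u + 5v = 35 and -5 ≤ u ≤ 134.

28

gcd(16, 5):
  16 = 3·5 + 1
  5 = 5·1
so gcd(16, 5) = 1.
Back-substitute for Bézout coefficients:
  1 = 16 - 3·5
  ... = 16·(1) + 5·(-3)
Scale by 35: particular solution (35, -105); reduce u mod 5: (0, 7).
General solution: u = 0 + 5t, v = 7 - 16t for integer t.
-5 ≤ 0 + 5t ≤ 134 gives t ∈ [-1, 26], which is 28 values.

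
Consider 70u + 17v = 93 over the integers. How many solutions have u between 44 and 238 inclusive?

gcd(70, 17) = 1.
By Bézout, 70·(-8) + 17·(33) = 1.
Particular solution: (4, -11).
General solution: u = 4 + 17t, v = -11 - 70t for integer t.
44 ≤ 4 + 17t ≤ 238 gives t ∈ [3, 13], which is 11 values.

11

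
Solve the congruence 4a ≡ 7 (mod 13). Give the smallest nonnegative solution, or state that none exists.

gcd(13, 4):
  13 = 3*4 + 1
  4 = 4*1
so gcd(13, 4) = 1.
1 divides 7, so solutions exist.
Back-substitute for Bézout coefficients:
  1 = 13 - 3*4
  ... = 4*(-3) + 13*(1)
So 4*(-3) ≡ 1 (mod 13); multiply by 7: a ≡ -21 (mod 13).
Smallest nonnegative: a = -21 mod 13 = 5.

5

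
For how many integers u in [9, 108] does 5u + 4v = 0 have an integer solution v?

25

gcd(5, 4):
  5 = 1*4 + 1
  4 = 4*1
so gcd(5, 4) = 1.
Back-substitute for Bézout coefficients:
  1 = 5 - 1*4
  ... = 5*(1) + 4*(-1)
Scale by 0: particular solution (0, 0); reduce u mod 4: (0, 0).
General solution: u = 0 + 4t, v = 0 - 5t for integer t.
9 ≤ 0 + 4t ≤ 108 gives t ∈ [3, 27], which is 25 values.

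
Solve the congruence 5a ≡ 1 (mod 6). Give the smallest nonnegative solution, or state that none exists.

5

gcd(6, 5) = 1  (6 = 1·5 + 1, 5 = 5·1).
1 divides 1, so solutions exist.
Back-substituting, 5·(-1) + 6·(1) = 1.
So 5·(-1) ≡ 1 (mod 6); multiply by 1: a ≡ -1 (mod 6).
Smallest nonnegative: a = -1 mod 6 = 5.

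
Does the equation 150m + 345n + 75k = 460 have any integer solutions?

gcd(345, 150) = 15  (345 = 2×150 + 45, 150 = 3×45 + 15, 45 = 3×15).
gcd(15, 75) = 15.
15 does not divide 460 (remainder 10), so no integer solutions.

no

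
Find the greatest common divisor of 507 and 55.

gcd(507, 55) = 1  (507 = 9·55 + 12, 55 = 4·12 + 7, 12 = 1·7 + 5, 7 = 1·5 + 2, 5 = 2·2 + 1, 2 = 2·1).

1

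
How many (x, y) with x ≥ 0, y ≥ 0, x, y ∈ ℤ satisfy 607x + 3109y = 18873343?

gcd(3109, 607):
  3109 = 5*607 + 74
  607 = 8*74 + 15
  74 = 4*15 + 14
  15 = 1*14 + 1
  14 = 14*1
so gcd(3109, 607) = 1.
Back-substitute for Bézout coefficients:
  1 = 15 - 1*14
  ... = 607*(210) + 3109*(-41)
Scale by 18873343: one solution is (3963402030, -773807063). Reduce x mod 3109: (2195, 5642).
General: x = 2195 + 3109t, y = 5642 - 607t.
x ≥ 0 ⇒ t ≥ 0; y ≥ 0 ⇒ t ≤ 9. So t ∈ [0, 9]: 10 solutions.

10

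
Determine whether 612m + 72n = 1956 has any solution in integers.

gcd(612, 72) = 36.
36 does not divide 1956 (remainder 12), so no integer solutions.

no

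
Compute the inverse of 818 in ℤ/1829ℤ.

gcd(1829, 818) = 1.
By Bézout, 818×(199) + 1829×(-89) = 1.
So 818×199 ≡ 1 (mod 1829), and 199 mod 1829 = 199.

199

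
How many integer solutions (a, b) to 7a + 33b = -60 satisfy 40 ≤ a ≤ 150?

4

gcd(33, 7):
  33 = 4×7 + 5
  7 = 1×5 + 2
  5 = 2×2 + 1
  2 = 2×1
so gcd(33, 7) = 1.
Back-substitute for Bézout coefficients:
  1 = 5 - 2×2
  ... = 7×(-14) + 33×(3)
Scale by -60: particular solution (840, -180); reduce a mod 33: (15, -5).
General solution: a = 15 + 33t, b = -5 - 7t for integer t.
40 ≤ 15 + 33t ≤ 150 gives t ∈ [1, 4], which is 4 values.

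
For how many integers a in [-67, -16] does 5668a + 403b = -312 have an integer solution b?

gcd(5668, 403) = 13.
By Bézout, 5668*(-15) + 403*(211) = 13.
Particular solution: (19, -268).
General solution: a = 19 + 31t, b = -268 - 436t for integer t.
-67 ≤ 19 + 31t ≤ -16 gives t ∈ [-2, -2], which is 1 value.

1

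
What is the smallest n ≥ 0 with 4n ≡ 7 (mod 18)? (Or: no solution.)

no solution

gcd(18, 4) = 2.
2 does not divide 7, so the congruence has no solution.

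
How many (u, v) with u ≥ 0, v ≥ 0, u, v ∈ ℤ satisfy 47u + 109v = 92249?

gcd(109, 47):
  109 = 2×47 + 15
  47 = 3×15 + 2
  15 = 7×2 + 1
  2 = 2×1
so gcd(109, 47) = 1.
Back-substitute for Bézout coefficients:
  1 = 15 - 7×2
  ... = 47×(-51) + 109×(22)
Scale by 92249: one solution is (-4704699, 2029478). Reduce u mod 109: (68, 817).
General: u = 68 + 109t, v = 817 - 47t.
u ≥ 0 ⇒ t ≥ 0; v ≥ 0 ⇒ t ≤ 17. So t ∈ [0, 17]: 18 solutions.

18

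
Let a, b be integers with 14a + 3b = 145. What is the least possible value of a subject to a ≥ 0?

2

gcd(14, 3) = 1.
1 divides 145, so solutions exist.
By Bézout, 14·(-1) + 3·(5) = 1.
Scale by 145/1 = 145: (a₀, b₀) = (-145, 725).
General solution: a = -145 + 3t, b = 725 - 14t for integer t.
a ≥ 0: smallest is -145 mod 3 = 2 (at t = 49), with b = 39.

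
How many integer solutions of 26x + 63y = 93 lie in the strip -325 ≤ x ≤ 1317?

26

gcd(63, 26) = 1  (63 = 2*26 + 11, 26 = 2*11 + 4, 11 = 2*4 + 3, 4 = 1*3 + 1, 3 = 3*1).
Back-substituting, 26*(17) + 63*(-7) = 1.
Scale by 93: particular solution (1581, -651); reduce x mod 63: (6, -1).
General solution: x = 6 + 63t, y = -1 - 26t for integer t.
-325 ≤ 6 + 63t ≤ 1317 gives t ∈ [-5, 20], which is 26 values.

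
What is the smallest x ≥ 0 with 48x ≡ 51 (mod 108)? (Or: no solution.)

gcd(108, 48) = 12  (108 = 2*48 + 12, 48 = 4*12).
12 does not divide 51, so the congruence has no solution.

no solution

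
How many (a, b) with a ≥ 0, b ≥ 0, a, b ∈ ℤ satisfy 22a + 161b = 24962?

gcd(161, 22) = 1  (161 = 7×22 + 7, 22 = 3×7 + 1, 7 = 7×1).
Back-substituting, 22×(22) + 161×(-3) = 1.
Scale by 24962: one solution is (549164, -74886). Reduce a mod 161: (154, 134).
General: a = 154 + 161t, b = 134 - 22t.
a ≥ 0 ⇒ t ≥ 0; b ≥ 0 ⇒ t ≤ 6. So t ∈ [0, 6]: 7 solutions.

7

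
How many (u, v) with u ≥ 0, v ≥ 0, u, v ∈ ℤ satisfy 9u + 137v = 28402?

gcd(137, 9) = 1.
By Bézout, 9*(61) + 137*(-4) = 1.
One solution: (20, 206).
General: u = 20 + 137t, v = 206 - 9t.
u ≥ 0 ⇒ t ≥ 0; v ≥ 0 ⇒ t ≤ 22. So t ∈ [0, 22]: 23 solutions.

23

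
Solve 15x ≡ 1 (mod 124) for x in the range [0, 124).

gcd(124, 15):
  124 = 8*15 + 4
  15 = 3*4 + 3
  4 = 1*3 + 1
  3 = 3*1
so gcd(124, 15) = 1.
Back-substitute for Bézout coefficients:
  1 = 4 - 1*3
  ... = 15*(-33) + 124*(4)
So 15*-33 ≡ 1 (mod 124), and -33 mod 124 = 91.

91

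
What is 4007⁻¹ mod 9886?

gcd(9886, 4007) = 1  (9886 = 2×4007 + 1872, 4007 = 2×1872 + 263, 1872 = 7×263 + 31, 263 = 8×31 + 15, 31 = 2×15 + 1, 15 = 15×1).
Back-substituting, 4007×(-639) + 9886×(259) = 1.
So 4007×-639 ≡ 1 (mod 9886), and -639 mod 9886 = 9247.

9247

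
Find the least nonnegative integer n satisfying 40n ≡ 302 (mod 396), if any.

no solution

gcd(396, 40) = 4.
4 does not divide 302, so the congruence has no solution.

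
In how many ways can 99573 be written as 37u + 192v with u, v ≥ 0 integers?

gcd(192, 37) = 1  (192 = 5*37 + 7, 37 = 5*7 + 2, 7 = 3*2 + 1, 2 = 2*1).
Back-substituting, 37*(-83) + 192*(16) = 1.
Scale by 99573: one solution is (-8264559, 1593168). Reduce u mod 192: (81, 503).
General: u = 81 + 192t, v = 503 - 37t.
u ≥ 0 ⇒ t ≥ 0; v ≥ 0 ⇒ t ≤ 13. So t ∈ [0, 13]: 14 solutions.

14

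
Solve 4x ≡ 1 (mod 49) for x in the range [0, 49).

gcd(49, 4) = 1  (49 = 12·4 + 1, 4 = 4·1).
Back-substituting, 4·(-12) + 49·(1) = 1.
So 4·-12 ≡ 1 (mod 49), and -12 mod 49 = 37.

37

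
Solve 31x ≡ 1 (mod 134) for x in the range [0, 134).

13

gcd(134, 31) = 1.
By Bézout, 31×(13) + 134×(-3) = 1.
So 31×13 ≡ 1 (mod 134), and 13 mod 134 = 13.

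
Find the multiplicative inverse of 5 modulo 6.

5

gcd(6, 5) = 1  (6 = 1×5 + 1, 5 = 5×1).
Back-substituting, 5×(-1) + 6×(1) = 1.
So 5×-1 ≡ 1 (mod 6), and -1 mod 6 = 5.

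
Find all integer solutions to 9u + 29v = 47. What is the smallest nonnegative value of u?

2

gcd(29, 9) = 1.
1 divides 47, so solutions exist.
By Bézout, 9×(13) + 29×(-4) = 1.
Scale by 47/1 = 47: (u₀, v₀) = (611, -188).
General solution: u = 611 + 29t, v = -188 - 9t for integer t.
u ≥ 0: smallest is 611 mod 29 = 2 (at t = -21), with v = 1.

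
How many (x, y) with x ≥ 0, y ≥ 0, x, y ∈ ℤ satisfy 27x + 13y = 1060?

gcd(27, 13) = 1  (27 = 2×13 + 1, 13 = 13×1).
Back-substituting, 27×(1) + 13×(-2) = 1.
Scale by 1060: one solution is (1060, -2120). Reduce x mod 13: (7, 67).
General: x = 7 + 13t, y = 67 - 27t.
x ≥ 0 ⇒ t ≥ 0; y ≥ 0 ⇒ t ≤ 2. So t ∈ [0, 2]: 3 solutions.

3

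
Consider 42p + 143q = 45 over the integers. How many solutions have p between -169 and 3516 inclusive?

gcd(143, 42) = 1  (143 = 3·42 + 17, 42 = 2·17 + 8, 17 = 2·8 + 1, 8 = 8·1).
Back-substituting, 42·(-17) + 143·(5) = 1.
Scale by 45: particular solution (-765, 225); reduce p mod 143: (93, -27).
General solution: p = 93 + 143t, q = -27 - 42t for integer t.
-169 ≤ 93 + 143t ≤ 3516 gives t ∈ [-1, 23], which is 25 values.

25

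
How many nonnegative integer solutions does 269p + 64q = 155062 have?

gcd(269, 64) = 1  (269 = 4·64 + 13, 64 = 4·13 + 12, 13 = 1·12 + 1, 12 = 12·1).
Back-substituting, 269·(5) + 64·(-21) = 1.
Scale by 155062: one solution is (775310, -3256302). Reduce p mod 64: (14, 2364).
General: p = 14 + 64t, q = 2364 - 269t.
p ≥ 0 ⇒ t ≥ 0; q ≥ 0 ⇒ t ≤ 8. So t ∈ [0, 8]: 9 solutions.

9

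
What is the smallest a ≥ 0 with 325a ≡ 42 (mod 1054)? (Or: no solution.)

412

gcd(1054, 325) = 1  (1054 = 3×325 + 79, 325 = 4×79 + 9, 79 = 8×9 + 7, 9 = 1×7 + 2, 7 = 3×2 + 1, 2 = 2×1).
1 divides 42, so solutions exist.
Back-substituting, 325×(-467) + 1054×(144) = 1.
So 325×(-467) ≡ 1 (mod 1054); multiply by 42: a ≡ -19614 (mod 1054).
Smallest nonnegative: a = -19614 mod 1054 = 412.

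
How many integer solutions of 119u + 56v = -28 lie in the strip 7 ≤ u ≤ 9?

0

gcd(119, 56) = 7.
By Bézout, 119*(1) + 56*(-2) = 7.
Particular solution: (4, -9).
General solution: u = 4 + 8t, v = -9 - 17t for integer t.
7 ≤ 4 + 8t ≤ 9 gives t ∈ [1, 0], which is 0 values.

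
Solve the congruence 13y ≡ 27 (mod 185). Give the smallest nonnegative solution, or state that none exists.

gcd(185, 13) = 1  (185 = 14×13 + 3, 13 = 4×3 + 1, 3 = 3×1).
1 divides 27, so solutions exist.
Back-substituting, 13×(57) + 185×(-4) = 1.
So 13×(57) ≡ 1 (mod 185); multiply by 27: y ≡ 1539 (mod 185).
Smallest nonnegative: y = 1539 mod 185 = 59.

59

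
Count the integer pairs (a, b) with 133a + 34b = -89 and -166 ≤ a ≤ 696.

26

gcd(133, 34):
  133 = 3·34 + 31
  34 = 1·31 + 3
  31 = 10·3 + 1
  3 = 3·1
so gcd(133, 34) = 1.
Back-substitute for Bézout coefficients:
  1 = 31 - 10·3
  ... = 133·(11) + 34·(-43)
Scale by -89: particular solution (-979, 3827); reduce a mod 34: (7, -30).
General solution: a = 7 + 34t, b = -30 - 133t for integer t.
-166 ≤ 7 + 34t ≤ 696 gives t ∈ [-5, 20], which is 26 values.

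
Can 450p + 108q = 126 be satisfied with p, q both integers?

yes

gcd(450, 108) = 18  (450 = 4*108 + 18, 108 = 6*18).
18 divides 126, so integer solutions exist.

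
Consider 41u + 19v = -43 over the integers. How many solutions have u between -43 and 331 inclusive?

19

gcd(41, 19) = 1.
By Bézout, 41*(-6) + 19*(13) = 1.
Particular solution: (11, -26).
General solution: u = 11 + 19t, v = -26 - 41t for integer t.
-43 ≤ 11 + 19t ≤ 331 gives t ∈ [-2, 16], which is 19 values.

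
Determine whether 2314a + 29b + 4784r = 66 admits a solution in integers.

gcd(2314, 29):
  2314 = 79·29 + 23
  29 = 1·23 + 6
  23 = 3·6 + 5
  6 = 1·5 + 1
  5 = 5·1
so gcd(2314, 29) = 1.
gcd(1, 4784) = 1.
1 divides 66, so integer solutions exist.

yes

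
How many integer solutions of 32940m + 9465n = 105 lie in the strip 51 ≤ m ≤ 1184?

2

gcd(32940, 9465):
  32940 = 3×9465 + 4545
  9465 = 2×4545 + 375
  4545 = 12×375 + 45
  375 = 8×45 + 15
  45 = 3×15
so gcd(32940, 9465) = 15.
Back-substitute for Bézout coefficients:
  15 = 375 - 8×45
  ... = 32940×(-202) + 9465×(703)
Scale by 7: particular solution (-1414, 4921); reduce m mod 631: (479, -1667).
General solution: m = 479 + 631t, n = -1667 - 2196t for integer t.
51 ≤ 479 + 631t ≤ 1184 gives t ∈ [0, 1], which is 2 values.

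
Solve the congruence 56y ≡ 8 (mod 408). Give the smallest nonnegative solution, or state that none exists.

gcd(408, 56) = 8.
8 divides 8, so solutions exist.
By Bézout, 56×(22) + 408×(-3) = 8.
So 56×(22) ≡ 8 (mod 408); multiply by 1: y ≡ 22 (mod 51).
Smallest nonnegative: y = 22 mod 51 = 22.

22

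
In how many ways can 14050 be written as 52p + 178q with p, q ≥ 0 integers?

gcd(178, 52) = 2.
By Bézout, 52×(24) + 178×(-7) = 2.
One solution: (34, 69).
General: p = 34 + 89t, q = 69 - 26t.
p ≥ 0 ⇒ t ≥ 0; q ≥ 0 ⇒ t ≤ 2. So t ∈ [0, 2]: 3 solutions.

3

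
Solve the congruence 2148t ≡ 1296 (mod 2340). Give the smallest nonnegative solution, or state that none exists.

gcd(2340, 2148) = 12  (2340 = 1·2148 + 192, 2148 = 11·192 + 36, 192 = 5·36 + 12, 36 = 3·12).
12 divides 1296, so solutions exist.
Back-substituting, 2148·(-61) + 2340·(56) = 12.
So 2148·(-61) ≡ 12 (mod 2340); multiply by 108: t ≡ -6588 (mod 195).
Smallest nonnegative: t = -6588 mod 195 = 42.

42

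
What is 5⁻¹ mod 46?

37

gcd(46, 5):
  46 = 9*5 + 1
  5 = 5*1
so gcd(46, 5) = 1.
Back-substitute for Bézout coefficients:
  1 = 46 - 9*5
  ... = 5*(-9) + 46*(1)
So 5*-9 ≡ 1 (mod 46), and -9 mod 46 = 37.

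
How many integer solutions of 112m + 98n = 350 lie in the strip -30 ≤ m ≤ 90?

17

gcd(112, 98) = 14.
By Bézout, 112*(1) + 98*(-1) = 14.
Particular solution: (4, -1).
General solution: m = 4 + 7t, n = -1 - 8t for integer t.
-30 ≤ 4 + 7t ≤ 90 gives t ∈ [-4, 12], which is 17 values.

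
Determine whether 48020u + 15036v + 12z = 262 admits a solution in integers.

gcd(48020, 15036):
  48020 = 3*15036 + 2912
  15036 = 5*2912 + 476
  2912 = 6*476 + 56
  476 = 8*56 + 28
  56 = 2*28
so gcd(48020, 15036) = 28.
gcd(28, 12) = 4.
4 does not divide 262 (remainder 2), so no integer solutions.

no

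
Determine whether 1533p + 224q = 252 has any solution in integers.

yes

gcd(1533, 224) = 7  (1533 = 6·224 + 189, 224 = 1·189 + 35, 189 = 5·35 + 14, 35 = 2·14 + 7, 14 = 2·7).
7 divides 252, so integer solutions exist.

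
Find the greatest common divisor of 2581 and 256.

1

gcd(2581, 256):
  2581 = 10·256 + 21
  256 = 12·21 + 4
  21 = 5·4 + 1
  4 = 4·1
so gcd(2581, 256) = 1.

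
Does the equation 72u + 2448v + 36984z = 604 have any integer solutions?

gcd(2448, 72) = 72  (2448 = 34*72).
gcd(72, 36984) = 24.
24 does not divide 604 (remainder 4), so no integer solutions.

no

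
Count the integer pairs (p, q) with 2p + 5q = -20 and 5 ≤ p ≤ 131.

26

gcd(5, 2) = 1  (5 = 2*2 + 1, 2 = 2*1).
Back-substituting, 2*(-2) + 5*(1) = 1.
Scale by -20: particular solution (40, -20); reduce p mod 5: (0, -4).
General solution: p = 0 + 5t, q = -4 - 2t for integer t.
5 ≤ 0 + 5t ≤ 131 gives t ∈ [1, 26], which is 26 values.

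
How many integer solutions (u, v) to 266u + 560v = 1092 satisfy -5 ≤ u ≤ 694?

18

gcd(560, 266) = 14.
By Bézout, 266×(19) + 560×(-9) = 14.
Particular solution: (2, 1).
General solution: u = 2 + 40t, v = 1 - 19t for integer t.
-5 ≤ 2 + 40t ≤ 694 gives t ∈ [0, 17], which is 18 values.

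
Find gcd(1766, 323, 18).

1

gcd(1766, 323) = 1.
gcd(1, 18) = 1.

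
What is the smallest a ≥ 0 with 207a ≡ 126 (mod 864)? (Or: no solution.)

34

gcd(864, 207) = 9  (864 = 4×207 + 36, 207 = 5×36 + 27, 36 = 1×27 + 9, 27 = 3×9).
9 divides 126, so solutions exist.
Back-substituting, 207×(-25) + 864×(6) = 9.
So 207×(-25) ≡ 9 (mod 864); multiply by 14: a ≡ -350 (mod 96).
Smallest nonnegative: a = -350 mod 96 = 34.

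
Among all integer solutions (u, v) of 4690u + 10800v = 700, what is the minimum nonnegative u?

790

gcd(10800, 4690):
  10800 = 2×4690 + 1420
  4690 = 3×1420 + 430
  1420 = 3×430 + 130
  430 = 3×130 + 40
  130 = 3×40 + 10
  40 = 4×10
so gcd(10800, 4690) = 10.
10 divides 700, so solutions exist.
Back-substitute for Bézout coefficients:
  10 = 130 - 3×40
  ... = 4690×(-251) + 10800×(109)
Scale by 700/10 = 70: (u₀, v₀) = (-17570, 7630).
General solution: u = -17570 + 1080t, v = 7630 - 469t for integer t.
u ≥ 0: smallest is -17570 mod 1080 = 790 (at t = 17), with v = -343.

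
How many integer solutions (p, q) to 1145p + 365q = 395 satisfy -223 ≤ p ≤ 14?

3

gcd(1145, 365):
  1145 = 3×365 + 50
  365 = 7×50 + 15
  50 = 3×15 + 5
  15 = 3×5
so gcd(1145, 365) = 5.
Back-substitute for Bézout coefficients:
  5 = 50 - 3×15
  ... = 1145×(22) + 365×(-69)
Scale by 79: particular solution (1738, -5451); reduce p mod 73: (59, -184).
General solution: p = 59 + 73t, q = -184 - 229t for integer t.
-223 ≤ 59 + 73t ≤ 14 gives t ∈ [-3, -1], which is 3 values.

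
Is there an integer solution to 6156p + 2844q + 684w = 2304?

yes

gcd(6156, 2844):
  6156 = 2·2844 + 468
  2844 = 6·468 + 36
  468 = 13·36
so gcd(6156, 2844) = 36.
gcd(36, 684) = 36.
36 divides 2304, so integer solutions exist.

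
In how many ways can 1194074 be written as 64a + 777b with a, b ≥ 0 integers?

24

gcd(777, 64) = 1  (777 = 12×64 + 9, 64 = 7×9 + 1, 9 = 9×1).
Back-substituting, 64×(85) + 777×(-7) = 1.
Scale by 1194074: one solution is (101496290, -8358518). Reduce a mod 777: (665, 1482).
General: a = 665 + 777t, b = 1482 - 64t.
a ≥ 0 ⇒ t ≥ 0; b ≥ 0 ⇒ t ≤ 23. So t ∈ [0, 23]: 24 solutions.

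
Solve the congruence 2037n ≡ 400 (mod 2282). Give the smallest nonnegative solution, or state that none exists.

gcd(2282, 2037):
  2282 = 1*2037 + 245
  2037 = 8*245 + 77
  245 = 3*77 + 14
  77 = 5*14 + 7
  14 = 2*7
so gcd(2282, 2037) = 7.
7 does not divide 400, so the congruence has no solution.

no solution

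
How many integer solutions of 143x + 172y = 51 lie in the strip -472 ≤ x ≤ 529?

gcd(172, 143) = 1.
By Bézout, 143·(83) + 172·(-69) = 1.
Particular solution: (105, -87).
General solution: x = 105 + 172t, y = -87 - 143t for integer t.
-472 ≤ 105 + 172t ≤ 529 gives t ∈ [-3, 2], which is 6 values.

6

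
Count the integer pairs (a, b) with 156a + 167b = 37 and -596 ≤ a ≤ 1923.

gcd(167, 156) = 1  (167 = 1*156 + 11, 156 = 14*11 + 2, 11 = 5*2 + 1, 2 = 2*1).
Back-substituting, 156*(-76) + 167*(71) = 1.
Scale by 37: particular solution (-2812, 2627); reduce a mod 167: (27, -25).
General solution: a = 27 + 167t, b = -25 - 156t for integer t.
-596 ≤ 27 + 167t ≤ 1923 gives t ∈ [-3, 11], which is 15 values.

15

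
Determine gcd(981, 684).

gcd(981, 684):
  981 = 1×684 + 297
  684 = 2×297 + 90
  297 = 3×90 + 27
  90 = 3×27 + 9
  27 = 3×9
so gcd(981, 684) = 9.

9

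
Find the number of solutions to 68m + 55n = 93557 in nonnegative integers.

25

gcd(68, 55):
  68 = 1×55 + 13
  55 = 4×13 + 3
  13 = 4×3 + 1
  3 = 3×1
so gcd(68, 55) = 1.
Back-substitute for Bézout coefficients:
  1 = 13 - 4×3
  ... = 68×(17) + 55×(-21)
Scale by 93557: one solution is (1590469, -1964697). Reduce m mod 55: (34, 1659).
General: m = 34 + 55t, n = 1659 - 68t.
m ≥ 0 ⇒ t ≥ 0; n ≥ 0 ⇒ t ≤ 24. So t ∈ [0, 24]: 25 solutions.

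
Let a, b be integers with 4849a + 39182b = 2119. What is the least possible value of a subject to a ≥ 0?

57

gcd(39182, 4849):
  39182 = 8*4849 + 390
  4849 = 12*390 + 169
  390 = 2*169 + 52
  169 = 3*52 + 13
  52 = 4*13
so gcd(39182, 4849) = 13.
13 divides 2119, so solutions exist.
Back-substitute for Bézout coefficients:
  13 = 169 - 3*52
  ... = 4849*(703) + 39182*(-87)
Scale by 2119/13 = 163: (a₀, b₀) = (114589, -14181).
General solution: a = 114589 + 3014t, b = -14181 - 373t for integer t.
a ≥ 0: smallest is 114589 mod 3014 = 57 (at t = -38), with b = -7.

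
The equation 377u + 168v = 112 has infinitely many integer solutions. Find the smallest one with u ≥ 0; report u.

gcd(377, 168):
  377 = 2×168 + 41
  168 = 4×41 + 4
  41 = 10×4 + 1
  4 = 4×1
so gcd(377, 168) = 1.
1 divides 112, so solutions exist.
Back-substitute for Bézout coefficients:
  1 = 41 - 10×4
  ... = 377×(41) + 168×(-92)
Scale by 112/1 = 112: (u₀, v₀) = (4592, -10304).
General solution: u = 4592 + 168t, v = -10304 - 377t for integer t.
u ≥ 0: smallest is 4592 mod 168 = 56 (at t = -27), with v = -125.

56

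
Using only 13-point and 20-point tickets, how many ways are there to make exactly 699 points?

Need nonnegative integers with 13j + 20k = 699.
gcd(13, 20) = 1, and 13·(-3) + 20·(2) = 1.
So (j₀, k₀) = (-2097, 1398); general j = -2097 + 20t, k = 1398 - 13t.
j ≥ 0 ⇒ t ≥ 105; k ≥ 0 ⇒ t ≤ 107. That's 3 values of t.

3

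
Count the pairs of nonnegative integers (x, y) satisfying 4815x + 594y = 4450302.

gcd(4815, 594) = 9  (4815 = 8×594 + 63, 594 = 9×63 + 27, 63 = 2×27 + 9, 27 = 3×9).
Back-substituting, 4815×(19) + 594×(-154) = 9.
Scale by 494478: one solution is (9395082, -76149612). Reduce x mod 66: (48, 7103).
General: x = 48 + 66t, y = 7103 - 535t.
x ≥ 0 ⇒ t ≥ 0; y ≥ 0 ⇒ t ≤ 13. So t ∈ [0, 13]: 14 solutions.

14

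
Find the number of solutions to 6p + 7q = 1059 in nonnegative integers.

gcd(7, 6) = 1.
By Bézout, 6*(-1) + 7*(1) = 1.
One solution: (5, 147).
General: p = 5 + 7t, q = 147 - 6t.
p ≥ 0 ⇒ t ≥ 0; q ≥ 0 ⇒ t ≤ 24. So t ∈ [0, 24]: 25 solutions.

25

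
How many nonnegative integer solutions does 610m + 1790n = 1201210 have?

gcd(1790, 610) = 10  (1790 = 2×610 + 570, 610 = 1×570 + 40, 570 = 14×40 + 10, 40 = 4×10).
Back-substituting, 610×(-44) + 1790×(15) = 10.
Scale by 120121: one solution is (-5285324, 1801815). Reduce m mod 179: (9, 668).
General: m = 9 + 179t, n = 668 - 61t.
m ≥ 0 ⇒ t ≥ 0; n ≥ 0 ⇒ t ≤ 10. So t ∈ [0, 10]: 11 solutions.

11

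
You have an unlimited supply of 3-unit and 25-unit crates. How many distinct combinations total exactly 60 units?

1

Need nonnegative integers with 3j + 25k = 60.
gcd(3, 25) = 1, and 3·(-8) + 25·(1) = 1.
So (j₀, k₀) = (-480, 60); general j = -480 + 25t, k = 60 - 3t.
j ≥ 0 ⇒ t ≥ 20; k ≥ 0 ⇒ t ≤ 20. That's 1 value of t.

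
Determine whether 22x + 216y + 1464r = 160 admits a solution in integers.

gcd(216, 22) = 2  (216 = 9*22 + 18, 22 = 1*18 + 4, 18 = 4*4 + 2, 4 = 2*2).
gcd(2, 1464) = 2.
2 divides 160, so integer solutions exist.

yes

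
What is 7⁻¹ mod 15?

13

gcd(15, 7) = 1  (15 = 2×7 + 1, 7 = 7×1).
Back-substituting, 7×(-2) + 15×(1) = 1.
So 7×-2 ≡ 1 (mod 15), and -2 mod 15 = 13.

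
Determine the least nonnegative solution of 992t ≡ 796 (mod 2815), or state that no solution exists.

2078

gcd(2815, 992) = 1  (2815 = 2×992 + 831, 992 = 1×831 + 161, 831 = 5×161 + 26, 161 = 6×26 + 5, 26 = 5×5 + 1, 5 = 5×1).
1 divides 796, so solutions exist.
Back-substituting, 992×(-542) + 2815×(191) = 1.
So 992×(-542) ≡ 1 (mod 2815); multiply by 796: t ≡ -431432 (mod 2815).
Smallest nonnegative: t = -431432 mod 2815 = 2078.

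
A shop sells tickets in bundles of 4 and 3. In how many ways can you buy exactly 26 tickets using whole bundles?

Need nonnegative integers with 4j + 3k = 26.
gcd(4, 3) = 1, and 4·(1) + 3·(-1) = 1.
So (j₀, k₀) = (26, -26); general j = 26 + 3t, k = -26 - 4t.
j ≥ 0 ⇒ t ≥ -8; k ≥ 0 ⇒ t ≤ -7. That's 2 values of t.

2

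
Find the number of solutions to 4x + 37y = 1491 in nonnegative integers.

10

gcd(37, 4) = 1  (37 = 9·4 + 1, 4 = 4·1).
Back-substituting, 4·(-9) + 37·(1) = 1.
Scale by 1491: one solution is (-13419, 1491). Reduce x mod 37: (12, 39).
General: x = 12 + 37t, y = 39 - 4t.
x ≥ 0 ⇒ t ≥ 0; y ≥ 0 ⇒ t ≤ 9. So t ∈ [0, 9]: 10 solutions.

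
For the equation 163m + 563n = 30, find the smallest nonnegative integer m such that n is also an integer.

14

gcd(563, 163) = 1  (563 = 3×163 + 74, 163 = 2×74 + 15, 74 = 4×15 + 14, 15 = 1×14 + 1, 14 = 14×1).
1 divides 30, so solutions exist.
Back-substituting, 163×(38) + 563×(-11) = 1.
Scale by 30/1 = 30: (m₀, n₀) = (1140, -330).
General solution: m = 1140 + 563t, n = -330 - 163t for integer t.
m ≥ 0: smallest is 1140 mod 563 = 14 (at t = -2), with n = -4.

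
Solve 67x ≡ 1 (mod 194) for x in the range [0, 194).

139

gcd(194, 67):
  194 = 2×67 + 60
  67 = 1×60 + 7
  60 = 8×7 + 4
  7 = 1×4 + 3
  4 = 1×3 + 1
  3 = 3×1
so gcd(194, 67) = 1.
Back-substitute for Bézout coefficients:
  1 = 4 - 1×3
  ... = 67×(-55) + 194×(19)
So 67×-55 ≡ 1 (mod 194), and -55 mod 194 = 139.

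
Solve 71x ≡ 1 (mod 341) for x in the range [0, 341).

gcd(341, 71):
  341 = 4·71 + 57
  71 = 1·57 + 14
  57 = 4·14 + 1
  14 = 14·1
so gcd(341, 71) = 1.
Back-substitute for Bézout coefficients:
  1 = 57 - 4·14
  ... = 71·(-24) + 341·(5)
So 71·-24 ≡ 1 (mod 341), and -24 mod 341 = 317.

317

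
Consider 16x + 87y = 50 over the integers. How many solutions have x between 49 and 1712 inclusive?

gcd(87, 16):
  87 = 5*16 + 7
  16 = 2*7 + 2
  7 = 3*2 + 1
  2 = 2*1
so gcd(87, 16) = 1.
Back-substitute for Bézout coefficients:
  1 = 7 - 3*2
  ... = 16*(-38) + 87*(7)
Scale by 50: particular solution (-1900, 350); reduce x mod 87: (14, -2).
General solution: x = 14 + 87t, y = -2 - 16t for integer t.
49 ≤ 14 + 87t ≤ 1712 gives t ∈ [1, 19], which is 19 values.

19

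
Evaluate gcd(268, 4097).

gcd(4097, 268) = 1  (4097 = 15·268 + 77, 268 = 3·77 + 37, 77 = 2·37 + 3, 37 = 12·3 + 1, 3 = 3·1).

1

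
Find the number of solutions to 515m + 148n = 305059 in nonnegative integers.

4

gcd(515, 148) = 1.
By Bézout, 515·(-25) + 148·(87) = 1.
One solution: (113, 1668).
General: m = 113 + 148t, n = 1668 - 515t.
m ≥ 0 ⇒ t ≥ 0; n ≥ 0 ⇒ t ≤ 3. So t ∈ [0, 3]: 4 solutions.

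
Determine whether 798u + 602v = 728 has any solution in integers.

yes

gcd(798, 602) = 14  (798 = 1*602 + 196, 602 = 3*196 + 14, 196 = 14*14).
14 divides 728, so integer solutions exist.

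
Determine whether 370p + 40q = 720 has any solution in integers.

gcd(370, 40) = 10  (370 = 9·40 + 10, 40 = 4·10).
10 divides 720, so integer solutions exist.

yes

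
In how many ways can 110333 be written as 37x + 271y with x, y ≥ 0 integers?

11

gcd(271, 37) = 1.
By Bézout, 37×(22) + 271×(-3) = 1.
One solution: (250, 373).
General: x = 250 + 271t, y = 373 - 37t.
x ≥ 0 ⇒ t ≥ 0; y ≥ 0 ⇒ t ≤ 10. So t ∈ [0, 10]: 11 solutions.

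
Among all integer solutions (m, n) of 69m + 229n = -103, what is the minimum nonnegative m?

gcd(229, 69):
  229 = 3·69 + 22
  69 = 3·22 + 3
  22 = 7·3 + 1
  3 = 3·1
so gcd(229, 69) = 1.
1 divides -103, so solutions exist.
Back-substitute for Bézout coefficients:
  1 = 22 - 7·3
  ... = 69·(-73) + 229·(22)
Scale by -103/1 = -103: (m₀, n₀) = (7519, -2266).
General solution: m = 7519 + 229t, n = -2266 - 69t for integer t.
m ≥ 0: smallest is 7519 mod 229 = 191 (at t = -32), with n = -58.

191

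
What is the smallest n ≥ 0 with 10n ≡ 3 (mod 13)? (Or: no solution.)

gcd(13, 10) = 1  (13 = 1·10 + 3, 10 = 3·3 + 1, 3 = 3·1).
1 divides 3, so solutions exist.
Back-substituting, 10·(4) + 13·(-3) = 1.
So 10·(4) ≡ 1 (mod 13); multiply by 3: n ≡ 12 (mod 13).
Smallest nonnegative: n = 12 mod 13 = 12.

12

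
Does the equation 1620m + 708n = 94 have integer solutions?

no

gcd(1620, 708) = 12  (1620 = 2×708 + 204, 708 = 3×204 + 96, 204 = 2×96 + 12, 96 = 8×12).
12 does not divide 94 (remainder 10), so no integer solutions.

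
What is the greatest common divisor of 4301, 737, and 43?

1

gcd(4301, 737) = 11  (4301 = 5·737 + 616, 737 = 1·616 + 121, 616 = 5·121 + 11, 121 = 11·11).
gcd(11, 43) = 1.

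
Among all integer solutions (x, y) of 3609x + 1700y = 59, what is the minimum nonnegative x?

651

gcd(3609, 1700) = 1  (3609 = 2·1700 + 209, 1700 = 8·209 + 28, 209 = 7·28 + 13, 28 = 2·13 + 2, 13 = 6·2 + 1, 2 = 2·1).
1 divides 59, so solutions exist.
Back-substituting, 3609·(789) + 1700·(-1675) = 1.
Scale by 59/1 = 59: (x₀, y₀) = (46551, -98825).
General solution: x = 46551 + 1700t, y = -98825 - 3609t for integer t.
x ≥ 0: smallest is 46551 mod 1700 = 651 (at t = -27), with y = -1382.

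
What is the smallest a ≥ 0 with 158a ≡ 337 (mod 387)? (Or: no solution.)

gcd(387, 158):
  387 = 2×158 + 71
  158 = 2×71 + 16
  71 = 4×16 + 7
  16 = 2×7 + 2
  7 = 3×2 + 1
  2 = 2×1
so gcd(387, 158) = 1.
1 divides 337, so solutions exist.
Back-substitute for Bézout coefficients:
  1 = 7 - 3×2
  ... = 158×(-169) + 387×(69)
So 158×(-169) ≡ 1 (mod 387); multiply by 337: a ≡ -56953 (mod 387).
Smallest nonnegative: a = -56953 mod 387 = 323.

323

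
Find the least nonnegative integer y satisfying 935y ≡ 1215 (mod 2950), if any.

gcd(2950, 935):
  2950 = 3×935 + 145
  935 = 6×145 + 65
  145 = 2×65 + 15
  65 = 4×15 + 5
  15 = 3×5
so gcd(2950, 935) = 5.
5 divides 1215, so solutions exist.
Back-substitute for Bézout coefficients:
  5 = 65 - 4×15
  ... = 935×(183) + 2950×(-58)
So 935×(183) ≡ 5 (mod 2950); multiply by 243: y ≡ 44469 (mod 590).
Smallest nonnegative: y = 44469 mod 590 = 219.

219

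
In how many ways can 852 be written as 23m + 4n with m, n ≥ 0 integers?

gcd(23, 4) = 1.
By Bézout, 23*(-1) + 4*(6) = 1.
One solution: (0, 213).
General: m = 0 + 4t, n = 213 - 23t.
m ≥ 0 ⇒ t ≥ 0; n ≥ 0 ⇒ t ≤ 9. So t ∈ [0, 9]: 10 solutions.

10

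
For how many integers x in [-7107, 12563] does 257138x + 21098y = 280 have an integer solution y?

gcd(257138, 21098):
  257138 = 12*21098 + 3962
  21098 = 5*3962 + 1288
  3962 = 3*1288 + 98
  1288 = 13*98 + 14
  98 = 7*14
so gcd(257138, 21098) = 14.
Back-substitute for Bézout coefficients:
  14 = 1288 - 13*98
  ... = 257138*(-213) + 21098*(2596)
Scale by 20: particular solution (-4260, 51920); reduce x mod 1507: (261, -3181).
General solution: x = 261 + 1507t, y = -3181 - 18367t for integer t.
-7107 ≤ 261 + 1507t ≤ 12563 gives t ∈ [-4, 8], which is 13 values.

13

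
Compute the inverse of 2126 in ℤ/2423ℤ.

gcd(2423, 2126) = 1.
By Bézout, 2126*(-1134) + 2423*(995) = 1.
So 2126*-1134 ≡ 1 (mod 2423), and -1134 mod 2423 = 1289.

1289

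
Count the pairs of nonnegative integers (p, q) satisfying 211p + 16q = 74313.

22

gcd(211, 16) = 1  (211 = 13*16 + 3, 16 = 5*3 + 1, 3 = 3*1).
Back-substituting, 211*(-5) + 16*(66) = 1.
Scale by 74313: one solution is (-371565, 4904658). Reduce p mod 16: (3, 4605).
General: p = 3 + 16t, q = 4605 - 211t.
p ≥ 0 ⇒ t ≥ 0; q ≥ 0 ⇒ t ≤ 21. So t ∈ [0, 21]: 22 solutions.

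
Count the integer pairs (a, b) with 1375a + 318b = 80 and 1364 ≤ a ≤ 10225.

gcd(1375, 318):
  1375 = 4×318 + 103
  318 = 3×103 + 9
  103 = 11×9 + 4
  9 = 2×4 + 1
  4 = 4×1
so gcd(1375, 318) = 1.
Back-substitute for Bézout coefficients:
  1 = 9 - 2×4
  ... = 1375×(-71) + 318×(307)
Scale by 80: particular solution (-5680, 24560); reduce a mod 318: (44, -190).
General solution: a = 44 + 318t, b = -190 - 1375t for integer t.
1364 ≤ 44 + 318t ≤ 10225 gives t ∈ [5, 32], which is 28 values.

28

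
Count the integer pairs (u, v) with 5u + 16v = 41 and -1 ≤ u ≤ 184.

12

gcd(16, 5) = 1  (16 = 3×5 + 1, 5 = 5×1).
Back-substituting, 5×(-3) + 16×(1) = 1.
Scale by 41: particular solution (-123, 41); reduce u mod 16: (5, 1).
General solution: u = 5 + 16t, v = 1 - 5t for integer t.
-1 ≤ 5 + 16t ≤ 184 gives t ∈ [0, 11], which is 12 values.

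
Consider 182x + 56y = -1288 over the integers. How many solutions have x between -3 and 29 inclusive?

8

gcd(182, 56) = 14.
By Bézout, 182·(1) + 56·(-3) = 14.
Particular solution: (0, -23).
General solution: x = 0 + 4t, y = -23 - 13t for integer t.
-3 ≤ 0 + 4t ≤ 29 gives t ∈ [0, 7], which is 8 values.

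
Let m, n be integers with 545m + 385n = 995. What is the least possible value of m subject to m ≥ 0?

76

gcd(545, 385):
  545 = 1×385 + 160
  385 = 2×160 + 65
  160 = 2×65 + 30
  65 = 2×30 + 5
  30 = 6×5
so gcd(545, 385) = 5.
5 divides 995, so solutions exist.
Back-substitute for Bézout coefficients:
  5 = 65 - 2×30
  ... = 545×(-12) + 385×(17)
Scale by 995/5 = 199: (m₀, n₀) = (-2388, 3383).
General solution: m = -2388 + 77t, n = 3383 - 109t for integer t.
m ≥ 0: smallest is -2388 mod 77 = 76 (at t = 32), with n = -105.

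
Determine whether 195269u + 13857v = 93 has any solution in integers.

gcd(195269, 13857):
  195269 = 14*13857 + 1271
  13857 = 10*1271 + 1147
  1271 = 1*1147 + 124
  1147 = 9*124 + 31
  124 = 4*31
so gcd(195269, 13857) = 31.
31 divides 93, so integer solutions exist.

yes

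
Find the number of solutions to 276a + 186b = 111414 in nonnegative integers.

14

gcd(276, 186):
  276 = 1×186 + 90
  186 = 2×90 + 6
  90 = 15×6
so gcd(276, 186) = 6.
Back-substitute for Bézout coefficients:
  6 = 186 - 2×90
  ... = 276×(-2) + 186×(3)
Scale by 18569: one solution is (-37138, 55707). Reduce a mod 31: (0, 599).
General: a = 0 + 31t, b = 599 - 46t.
a ≥ 0 ⇒ t ≥ 0; b ≥ 0 ⇒ t ≤ 13. So t ∈ [0, 13]: 14 solutions.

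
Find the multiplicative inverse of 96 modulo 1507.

gcd(1507, 96):
  1507 = 15×96 + 67
  96 = 1×67 + 29
  67 = 2×29 + 9
  29 = 3×9 + 2
  9 = 4×2 + 1
  2 = 2×1
so gcd(1507, 96) = 1.
Back-substitute for Bézout coefficients:
  1 = 9 - 4×2
  ... = 96×(-675) + 1507×(43)
So 96×-675 ≡ 1 (mod 1507), and -675 mod 1507 = 832.

832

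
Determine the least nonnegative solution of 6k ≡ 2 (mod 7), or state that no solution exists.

gcd(7, 6):
  7 = 1×6 + 1
  6 = 6×1
so gcd(7, 6) = 1.
1 divides 2, so solutions exist.
Back-substitute for Bézout coefficients:
  1 = 7 - 1×6
  ... = 6×(-1) + 7×(1)
So 6×(-1) ≡ 1 (mod 7); multiply by 2: k ≡ -2 (mod 7).
Smallest nonnegative: k = -2 mod 7 = 5.

5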